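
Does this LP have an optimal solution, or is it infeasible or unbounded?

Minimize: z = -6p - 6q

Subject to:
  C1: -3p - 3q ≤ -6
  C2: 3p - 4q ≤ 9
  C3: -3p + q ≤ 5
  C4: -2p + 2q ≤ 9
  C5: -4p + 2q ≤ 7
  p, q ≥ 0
Feasible point: (0, 2) satisfies every constraint, so the LP is feasible.
Direction d = (1, 1): for each constraint row a, a·d ≤ 0 —
  (-3)(1) + (-3)(1) = -6 ≤ 0
  (3)(1) + (-4)(1) = -1 ≤ 0
  (-3)(1) + (1)(1) = -2 ≤ 0
  (-2)(1) + (2)(1) = 0 ≤ 0
  (-4)(1) + (2)(1) = -2 ≤ 0
and d ≥ 0, so (0, 2) + t·d stays feasible for every t ≥ 0. Along this ray z = -6p - 6q changes by -12 per unit t, so z → −∞.

Unbounded — the objective can decrease without bound over the feasible region.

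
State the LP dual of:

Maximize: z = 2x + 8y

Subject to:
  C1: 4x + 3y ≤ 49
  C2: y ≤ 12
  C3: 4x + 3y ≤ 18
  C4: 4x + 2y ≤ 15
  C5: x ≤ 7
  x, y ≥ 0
Minimize: z = 49y1 + 12y2 + 18y3 + 15y4 + 7y5

Subject to:
  C1: -4y1 - 4y3 - 4y4 - y5 ≤ -2
  C2: -3y1 - y2 - 3y3 - 2y4 ≤ -8
  y1, y2, y3, y4, y5 ≥ 0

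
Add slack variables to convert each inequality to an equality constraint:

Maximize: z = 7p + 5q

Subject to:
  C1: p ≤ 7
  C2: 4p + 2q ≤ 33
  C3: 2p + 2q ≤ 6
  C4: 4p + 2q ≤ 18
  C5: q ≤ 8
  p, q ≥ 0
max z = 7p + 5q

s.t.
  p + s1 = 7
  4p + 2q + s2 = 33
  2p + 2q + s3 = 6
  4p + 2q + s4 = 18
  q + s5 = 8
  p, q, s1, s2, s3, s4, s5 ≥ 0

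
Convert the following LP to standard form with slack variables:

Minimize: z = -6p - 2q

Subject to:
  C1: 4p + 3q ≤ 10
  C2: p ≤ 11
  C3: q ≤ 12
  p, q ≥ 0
min z = -6p - 2q

s.t.
  4p + 3q + s1 = 10
  p + s2 = 11
  q + s3 = 12
  p, q, s1, s2, s3 ≥ 0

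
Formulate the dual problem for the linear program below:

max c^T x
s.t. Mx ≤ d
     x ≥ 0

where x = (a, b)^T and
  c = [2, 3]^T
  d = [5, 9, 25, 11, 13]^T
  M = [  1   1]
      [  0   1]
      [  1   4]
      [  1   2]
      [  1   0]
Minimize: z = 5y1 + 9y2 + 25y3 + 11y4 + 13y5

Subject to:
  C1: -y1 - y3 - y4 - y5 ≤ -2
  C2: -y1 - y2 - 4y3 - 2y4 ≤ -3
  y1, y2, y3, y4, y5 ≥ 0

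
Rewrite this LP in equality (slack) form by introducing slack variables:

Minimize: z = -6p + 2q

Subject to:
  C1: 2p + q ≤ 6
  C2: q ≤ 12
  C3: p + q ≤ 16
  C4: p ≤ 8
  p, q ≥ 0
min z = -6p + 2q

s.t.
  2p + q + s1 = 6
  q + s2 = 12
  p + q + s3 = 16
  p + s4 = 8
  p, q, s1, s2, s3, s4 ≥ 0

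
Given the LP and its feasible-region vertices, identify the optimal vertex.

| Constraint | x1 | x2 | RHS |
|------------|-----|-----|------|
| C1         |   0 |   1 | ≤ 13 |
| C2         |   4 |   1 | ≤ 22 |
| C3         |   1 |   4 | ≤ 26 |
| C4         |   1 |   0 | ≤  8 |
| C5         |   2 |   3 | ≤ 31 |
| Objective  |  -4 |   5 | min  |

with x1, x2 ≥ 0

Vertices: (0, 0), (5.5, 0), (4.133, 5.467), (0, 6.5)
Evaluating z = -4x1 + 5x2 at each vertex:
  (0, 0): z = 0
  (5.5, 0): z = -22
  (4.133, 5.467): z = 10.8
  (0, 6.5): z = 32.5

The smallest value is z = -22, attained at (5.5, 0).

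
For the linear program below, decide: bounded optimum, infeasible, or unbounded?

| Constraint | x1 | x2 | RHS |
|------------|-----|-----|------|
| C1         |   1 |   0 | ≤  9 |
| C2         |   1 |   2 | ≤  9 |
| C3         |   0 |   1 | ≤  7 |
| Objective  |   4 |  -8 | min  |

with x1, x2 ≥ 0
The point (0, 4.5) satisfies every constraint, so the LP is feasible; the constraints give x1 ≤ 9 and x2 ≤ 7, which with x1, x2 ≥ 0 keep the feasible region inside a bounded box. A feasible, bounded LP attains a finite optimum at a vertex.

Evaluating z = 4x1 - 8x2 at each vertex:
  (0, 0): z = 0
  (9, 0): z = 36
  (0, 4.5): z = -36

Bounded optimum: z* = -36 at (0, 4.5).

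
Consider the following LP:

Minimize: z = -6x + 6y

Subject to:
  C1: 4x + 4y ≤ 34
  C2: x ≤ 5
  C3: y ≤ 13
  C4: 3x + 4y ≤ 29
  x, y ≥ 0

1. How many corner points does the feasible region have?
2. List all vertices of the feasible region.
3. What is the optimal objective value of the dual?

1. 4
2. (0, 0), (5, 0), (5, 3.5), (0, 7.25)
3. -30 (by strong duality, equal to the primal optimum)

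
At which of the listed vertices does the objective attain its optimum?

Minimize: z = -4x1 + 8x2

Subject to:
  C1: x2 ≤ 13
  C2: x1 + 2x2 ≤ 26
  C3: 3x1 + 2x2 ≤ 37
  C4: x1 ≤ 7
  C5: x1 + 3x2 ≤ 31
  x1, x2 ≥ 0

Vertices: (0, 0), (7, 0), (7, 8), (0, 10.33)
Evaluating z = -4x1 + 8x2 at each vertex:
  (0, 0): z = 0
  (7, 0): z = -28
  (7, 8): z = 36
  (0, 10.33): z = 82.67

The smallest value is z = -28, attained at (7, 0).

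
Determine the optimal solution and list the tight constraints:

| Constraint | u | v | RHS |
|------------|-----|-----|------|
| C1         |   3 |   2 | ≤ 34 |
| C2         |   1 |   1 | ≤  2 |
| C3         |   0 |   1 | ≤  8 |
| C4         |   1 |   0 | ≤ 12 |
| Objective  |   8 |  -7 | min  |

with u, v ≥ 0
Optimal: u = 0, v = 2
Slack at optimum:
  C1: slack = 30
  C2: slack = 0 (binding)
  C3: slack = 6
  C4: slack = 12
  u ≥ 0: u = 0 (binding)
  v ≥ 0: v = 2
Binding constraints: C2, u ≥ 0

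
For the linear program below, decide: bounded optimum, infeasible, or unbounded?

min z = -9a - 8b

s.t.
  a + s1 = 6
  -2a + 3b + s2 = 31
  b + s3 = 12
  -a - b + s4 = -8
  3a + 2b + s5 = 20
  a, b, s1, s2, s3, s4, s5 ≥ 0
The point (0, 10) satisfies every constraint, so the LP is feasible; the constraints give a ≤ 6 and b ≤ 12, which with a, b ≥ 0 keep the feasible region inside a bounded box. A feasible, bounded LP attains a finite optimum at a vertex.

Evaluating z = -9a - 8b at each vertex:
  (4, 4): z = -68
  (0, 10): z = -80
  (0, 8): z = -64

Bounded optimum: z* = -80 at (0, 10).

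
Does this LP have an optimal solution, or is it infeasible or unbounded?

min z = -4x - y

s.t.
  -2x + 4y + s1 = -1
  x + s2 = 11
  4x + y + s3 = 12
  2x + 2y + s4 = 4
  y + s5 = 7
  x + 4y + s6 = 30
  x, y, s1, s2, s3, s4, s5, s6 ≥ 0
The point (2, 0) satisfies every constraint, so the LP is feasible; the constraints give x ≤ 11 and y ≤ 7, which with x, y ≥ 0 keep the feasible region inside a bounded box. A feasible, bounded LP attains a finite optimum at a vertex.

Evaluating z = -4x - y at each vertex:
  (0.5, 0): z = -2
  (2, 0): z = -8
  (1.5, 0.5): z = -6.5

Feasible with finite optimum z* = -8 at (2, 0).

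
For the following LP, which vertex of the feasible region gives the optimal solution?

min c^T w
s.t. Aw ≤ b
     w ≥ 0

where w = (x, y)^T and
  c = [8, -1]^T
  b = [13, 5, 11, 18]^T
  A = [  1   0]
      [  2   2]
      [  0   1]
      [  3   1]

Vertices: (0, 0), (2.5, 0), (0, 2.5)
Evaluating z = 8x - y at each vertex:
  (0, 0): z = 0
  (2.5, 0): z = 20
  (0, 2.5): z = -2.5

The smallest value is z = -2.5, attained at (0, 2.5).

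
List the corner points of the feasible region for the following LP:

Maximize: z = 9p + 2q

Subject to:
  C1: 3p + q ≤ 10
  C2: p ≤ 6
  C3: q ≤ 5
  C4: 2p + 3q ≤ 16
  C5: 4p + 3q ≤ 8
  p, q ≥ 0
Each vertex is the intersection of two constraint boundaries that also satisfies all remaining constraints:
  p = 0 and q = 0 → (0, 0)
  4p + 3q = 8 and q = 0 → (2, 0)
  4p + 3q = 8 and p = 0 → (0, 2.667)

Vertices: (0, 0), (2, 0), (0, 2.667)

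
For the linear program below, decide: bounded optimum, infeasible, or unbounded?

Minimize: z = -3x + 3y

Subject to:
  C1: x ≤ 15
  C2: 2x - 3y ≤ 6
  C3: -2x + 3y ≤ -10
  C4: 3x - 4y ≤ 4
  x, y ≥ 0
C2 requires 2x - 3y ≤ 6, while C3 (-2x + 3y ≤ -10) is equivalent to 2x - 3y ≥ 10. Together they would need 10 ≤ 2x - 3y ≤ 6, which is impossible since 10 > 6. No point satisfies all constraints.

Infeasible: no point satisfies all constraints simultaneously.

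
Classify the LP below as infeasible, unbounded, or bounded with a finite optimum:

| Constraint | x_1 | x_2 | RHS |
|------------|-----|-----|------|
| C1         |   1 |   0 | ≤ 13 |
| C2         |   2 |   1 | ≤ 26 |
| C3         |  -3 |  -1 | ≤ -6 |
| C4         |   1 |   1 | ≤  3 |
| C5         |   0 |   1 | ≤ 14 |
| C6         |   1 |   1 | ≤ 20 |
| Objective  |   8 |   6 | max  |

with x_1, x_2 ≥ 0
The point (3, 0) satisfies every constraint, so the LP is feasible; the constraints give x_1 ≤ 13 and x_2 ≤ 14, which with x_1, x_2 ≥ 0 keep the feasible region inside a bounded box. A feasible, bounded LP attains a finite optimum at a vertex.

Evaluating z = 8x_1 + 6x_2 at each vertex:
  (2, 0): z = 16
  (3, 0): z = 24
  (1.5, 1.5): z = 21

Feasible with finite optimum z* = 24 at (3, 0).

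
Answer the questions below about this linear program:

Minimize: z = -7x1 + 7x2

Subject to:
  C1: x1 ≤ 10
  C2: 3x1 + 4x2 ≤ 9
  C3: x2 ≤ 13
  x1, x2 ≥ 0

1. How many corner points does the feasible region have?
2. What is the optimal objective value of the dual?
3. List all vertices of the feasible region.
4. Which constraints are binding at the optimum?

1. 3
2. -21 (by strong duality, equal to the primal optimum)
3. (0, 0), (3, 0), (0, 2.25)
4. C2, x2 ≥ 0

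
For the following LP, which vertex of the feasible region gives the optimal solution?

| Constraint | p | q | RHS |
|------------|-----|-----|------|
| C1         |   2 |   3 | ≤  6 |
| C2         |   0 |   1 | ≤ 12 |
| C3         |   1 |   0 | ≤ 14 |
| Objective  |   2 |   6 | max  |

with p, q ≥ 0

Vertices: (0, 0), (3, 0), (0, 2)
(0, 2) with z = 12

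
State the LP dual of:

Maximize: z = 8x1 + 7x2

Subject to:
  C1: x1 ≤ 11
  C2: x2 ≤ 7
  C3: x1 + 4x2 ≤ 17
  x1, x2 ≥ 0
Minimize: z = 11y1 + 7y2 + 17y3

Subject to:
  C1: -y1 - y3 ≤ -8
  C2: -y2 - 4y3 ≤ -7
  y1, y2, y3 ≥ 0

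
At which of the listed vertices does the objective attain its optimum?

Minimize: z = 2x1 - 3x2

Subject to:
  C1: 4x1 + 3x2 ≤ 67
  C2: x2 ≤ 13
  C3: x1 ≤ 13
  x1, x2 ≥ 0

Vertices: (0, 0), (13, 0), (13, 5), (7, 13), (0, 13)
(0, 13) with z = -39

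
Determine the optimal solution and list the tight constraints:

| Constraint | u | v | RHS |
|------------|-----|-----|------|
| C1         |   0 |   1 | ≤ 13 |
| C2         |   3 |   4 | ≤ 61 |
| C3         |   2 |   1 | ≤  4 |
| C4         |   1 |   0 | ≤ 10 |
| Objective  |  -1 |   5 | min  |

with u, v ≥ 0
Optimal: u = 2, v = 0
Binding: C3, v ≥ 0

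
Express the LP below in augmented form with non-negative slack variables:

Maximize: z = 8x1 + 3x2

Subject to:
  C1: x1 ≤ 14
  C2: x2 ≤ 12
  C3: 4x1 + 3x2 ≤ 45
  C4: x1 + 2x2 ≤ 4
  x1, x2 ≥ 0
max z = 8x1 + 3x2

s.t.
  x1 + s1 = 14
  x2 + s2 = 12
  4x1 + 3x2 + s3 = 45
  x1 + 2x2 + s4 = 4
  x1, x2, s1, s2, s3, s4 ≥ 0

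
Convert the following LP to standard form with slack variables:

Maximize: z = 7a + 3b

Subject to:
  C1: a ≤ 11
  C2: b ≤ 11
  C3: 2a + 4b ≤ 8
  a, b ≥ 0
max z = 7a + 3b

s.t.
  a + s1 = 11
  b + s2 = 11
  2a + 4b + s3 = 8
  a, b, s1, s2, s3 ≥ 0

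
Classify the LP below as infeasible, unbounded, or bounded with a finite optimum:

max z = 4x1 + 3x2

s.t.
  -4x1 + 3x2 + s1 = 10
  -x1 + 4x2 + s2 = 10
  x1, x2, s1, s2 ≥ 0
Feasible point: (0, 0) satisfies every constraint, so the LP is feasible.
Direction d = (1, 0): for each constraint row a, a·d ≤ 0 —
  (-4)(1) + (3)(0) = -4 ≤ 0
  (-1)(1) + (4)(0) = -1 ≤ 0
and d ≥ 0, so (0, 0) + t·d stays feasible for every t ≥ 0. Along this ray z = 4x1 + 3x2 changes by 4 per unit t, so z → +∞.

Unbounded — the objective can increase without bound over the feasible region.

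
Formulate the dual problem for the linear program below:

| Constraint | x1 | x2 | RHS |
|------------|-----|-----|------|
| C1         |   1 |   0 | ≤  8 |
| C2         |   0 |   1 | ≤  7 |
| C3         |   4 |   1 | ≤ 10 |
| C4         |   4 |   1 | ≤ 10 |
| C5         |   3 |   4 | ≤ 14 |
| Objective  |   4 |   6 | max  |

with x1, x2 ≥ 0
Minimize: z = 8y1 + 7y2 + 10y3 + 10y4 + 14y5

Subject to:
  C1: -y1 - 4y3 - 4y4 - 3y5 ≤ -4
  C2: -y2 - y3 - y4 - 4y5 ≤ -6
  y1, y2, y3, y4, y5 ≥ 0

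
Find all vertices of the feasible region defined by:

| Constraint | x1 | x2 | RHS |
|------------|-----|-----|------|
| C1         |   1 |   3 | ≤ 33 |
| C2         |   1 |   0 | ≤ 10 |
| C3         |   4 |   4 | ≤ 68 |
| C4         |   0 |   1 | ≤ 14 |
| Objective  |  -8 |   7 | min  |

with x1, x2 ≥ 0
Each vertex is the intersection of two constraint boundaries that also satisfies all remaining constraints:
  x1 = 0 and x2 = 0 → (0, 0)
  x1 = 10 and x2 = 0 → (10, 0)
  x1 = 10 and 4x1 + 4x2 = 68 → (10, 7)
  x1 + 3x2 = 33 and 4x1 + 4x2 = 68 → (9, 8)
  x1 + 3x2 = 33 and x1 = 0 → (0, 11)

Vertices: (0, 0), (10, 0), (10, 7), (9, 8), (0, 11)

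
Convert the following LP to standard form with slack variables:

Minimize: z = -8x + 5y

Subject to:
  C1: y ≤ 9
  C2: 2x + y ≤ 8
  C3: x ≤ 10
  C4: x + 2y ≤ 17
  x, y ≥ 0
min z = -8x + 5y

s.t.
  y + s1 = 9
  2x + y + s2 = 8
  x + s3 = 10
  x + 2y + s4 = 17
  x, y, s1, s2, s3, s4 ≥ 0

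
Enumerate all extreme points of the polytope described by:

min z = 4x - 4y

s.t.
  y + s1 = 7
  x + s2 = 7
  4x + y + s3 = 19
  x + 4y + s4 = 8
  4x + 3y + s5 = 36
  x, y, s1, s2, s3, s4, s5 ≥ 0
Each vertex is the intersection of two constraint boundaries that also satisfies all remaining constraints:
  x = 0 and y = 0 → (0, 0)
  4x + y = 19 and y = 0 → (4.75, 0)
  4x + y = 19 and x + 4y = 8 → (4.533, 0.8667)
  x + 4y = 8 and x = 0 → (0, 2)

Vertices: (0, 0), (4.75, 0), (4.533, 0.8667), (0, 2)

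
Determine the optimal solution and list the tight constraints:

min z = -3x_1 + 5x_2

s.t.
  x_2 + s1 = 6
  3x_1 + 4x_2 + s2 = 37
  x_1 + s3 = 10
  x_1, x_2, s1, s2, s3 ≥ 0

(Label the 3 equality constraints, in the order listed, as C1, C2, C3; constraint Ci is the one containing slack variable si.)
Optimal: x_1 = 10, x_2 = 0
Slack at optimum:
  C1: slack = 6
  C2: slack = 7
  C3: slack = 0 (binding)
  x_1 ≥ 0: x_1 = 10
  x_2 ≥ 0: x_2 = 0 (binding)
Binding constraints: C3, x_2 ≥ 0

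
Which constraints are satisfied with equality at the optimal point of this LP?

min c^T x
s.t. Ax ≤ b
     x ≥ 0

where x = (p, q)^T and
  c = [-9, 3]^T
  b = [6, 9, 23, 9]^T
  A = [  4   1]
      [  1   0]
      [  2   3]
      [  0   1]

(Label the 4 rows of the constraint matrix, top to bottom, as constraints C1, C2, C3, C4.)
Optimal: p = 1.5, q = 0
Slack at optimum:
  C1: slack = 0 (binding)
  C2: slack = 7.5
  C3: slack = 20
  C4: slack = 9
  p ≥ 0: p = 1.5
  q ≥ 0: q = 0 (binding)
Binding constraints: C1, q ≥ 0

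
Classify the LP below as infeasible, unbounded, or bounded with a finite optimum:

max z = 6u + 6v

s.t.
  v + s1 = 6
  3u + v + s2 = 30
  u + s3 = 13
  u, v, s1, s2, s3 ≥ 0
The point (8, 6) satisfies every constraint, so the LP is feasible; the constraints give u ≤ 13 and v ≤ 6, which with u, v ≥ 0 keep the feasible region inside a bounded box. A feasible, bounded LP attains a finite optimum at a vertex.

Evaluating z = 6u + 6v at each vertex:
  (0, 0): z = 0
  (10, 0): z = 60
  (8, 6): z = 84
  (0, 6): z = 36

Feasible with finite optimum z* = 84 at (8, 6).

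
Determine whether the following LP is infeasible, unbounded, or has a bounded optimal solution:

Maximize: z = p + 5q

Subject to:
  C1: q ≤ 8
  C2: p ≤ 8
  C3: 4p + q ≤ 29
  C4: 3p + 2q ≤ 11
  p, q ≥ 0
The point (0, 5.5) satisfies every constraint, so the LP is feasible; the constraints give p ≤ 8 and q ≤ 8, which with p, q ≥ 0 keep the feasible region inside a bounded box. A feasible, bounded LP attains a finite optimum at a vertex.

Evaluating z = p + 5q at each vertex:
  (0, 0): z = 0
  (3.667, 0): z = 3.667
  (0, 5.5): z = 27.5

The LP has an optimal solution: (0, 5.5) with z = 27.5.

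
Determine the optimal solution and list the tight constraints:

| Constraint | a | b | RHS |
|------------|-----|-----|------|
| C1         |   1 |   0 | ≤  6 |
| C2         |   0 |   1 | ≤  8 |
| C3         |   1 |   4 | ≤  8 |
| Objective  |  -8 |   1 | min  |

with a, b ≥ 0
Optimal: a = 6, b = 0
Slack at optimum:
  C1: slack = 0 (binding)
  C2: slack = 8
  C3: slack = 2
  a ≥ 0: a = 6
  b ≥ 0: b = 0 (binding)
Binding constraints: C1, b ≥ 0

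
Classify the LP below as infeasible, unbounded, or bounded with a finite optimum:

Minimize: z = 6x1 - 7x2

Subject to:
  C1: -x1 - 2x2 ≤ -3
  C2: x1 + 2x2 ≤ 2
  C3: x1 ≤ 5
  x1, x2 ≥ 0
C2 requires x1 + 2x2 ≤ 2, while C1 (-x1 - 2x2 ≤ -3) is equivalent to x1 + 2x2 ≥ 3. Together they would need 3 ≤ x1 + 2x2 ≤ 2, which is impossible since 3 > 2. No point satisfies all constraints.

The feasible region is empty; the LP is infeasible.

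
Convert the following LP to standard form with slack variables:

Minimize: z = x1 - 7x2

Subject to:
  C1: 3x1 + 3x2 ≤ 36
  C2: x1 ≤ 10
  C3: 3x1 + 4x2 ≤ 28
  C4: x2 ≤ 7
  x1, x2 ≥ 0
min z = x1 - 7x2

s.t.
  3x1 + 3x2 + s1 = 36
  x1 + s2 = 10
  3x1 + 4x2 + s3 = 28
  x2 + s4 = 7
  x1, x2, s1, s2, s3, s4 ≥ 0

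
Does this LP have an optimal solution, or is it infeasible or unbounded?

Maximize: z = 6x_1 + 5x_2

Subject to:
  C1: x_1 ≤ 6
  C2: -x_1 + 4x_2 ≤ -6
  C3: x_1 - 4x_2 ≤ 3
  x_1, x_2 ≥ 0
C3 requires x_1 - 4x_2 ≤ 3, while C2 (-x_1 + 4x_2 ≤ -6) is equivalent to x_1 - 4x_2 ≥ 6. Together they would need 6 ≤ x_1 - 4x_2 ≤ 3, which is impossible since 6 > 3. No point satisfies all constraints.

Infeasible: no point satisfies all constraints simultaneously.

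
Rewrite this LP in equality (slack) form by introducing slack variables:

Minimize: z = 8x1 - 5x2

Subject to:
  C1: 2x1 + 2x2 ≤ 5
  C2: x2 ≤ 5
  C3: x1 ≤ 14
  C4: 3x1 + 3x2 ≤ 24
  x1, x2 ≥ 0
min z = 8x1 - 5x2

s.t.
  2x1 + 2x2 + s1 = 5
  x2 + s2 = 5
  x1 + s3 = 14
  3x1 + 3x2 + s4 = 24
  x1, x2, s1, s2, s3, s4 ≥ 0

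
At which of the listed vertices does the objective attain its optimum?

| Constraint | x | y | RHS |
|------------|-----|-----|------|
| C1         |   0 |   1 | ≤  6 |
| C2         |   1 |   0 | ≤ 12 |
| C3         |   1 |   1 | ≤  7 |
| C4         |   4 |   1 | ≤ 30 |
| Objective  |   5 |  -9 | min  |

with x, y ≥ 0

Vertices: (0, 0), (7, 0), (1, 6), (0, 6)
Evaluating z = 5x - 9y at each vertex:
  (0, 0): z = 0
  (7, 0): z = 35
  (1, 6): z = -49
  (0, 6): z = -54

The smallest value is z = -54, attained at (0, 6).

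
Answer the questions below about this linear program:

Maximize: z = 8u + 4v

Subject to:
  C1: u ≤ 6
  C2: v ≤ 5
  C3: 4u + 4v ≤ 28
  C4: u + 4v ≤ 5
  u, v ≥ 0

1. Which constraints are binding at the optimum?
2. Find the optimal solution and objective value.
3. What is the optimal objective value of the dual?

1. C4, v ≥ 0
2. u = 5, v = 0, z = 40
3. 40 (by strong duality, equal to the primal optimum)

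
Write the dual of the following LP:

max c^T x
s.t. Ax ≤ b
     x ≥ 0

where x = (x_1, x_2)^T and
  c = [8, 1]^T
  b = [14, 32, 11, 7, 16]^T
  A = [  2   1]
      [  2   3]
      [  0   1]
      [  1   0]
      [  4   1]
Minimize: z = 14y1 + 32y2 + 11y3 + 7y4 + 16y5

Subject to:
  C1: -2y1 - 2y2 - y4 - 4y5 ≤ -8
  C2: -y1 - 3y2 - y3 - y5 ≤ -1
  y1, y2, y3, y4, y5 ≥ 0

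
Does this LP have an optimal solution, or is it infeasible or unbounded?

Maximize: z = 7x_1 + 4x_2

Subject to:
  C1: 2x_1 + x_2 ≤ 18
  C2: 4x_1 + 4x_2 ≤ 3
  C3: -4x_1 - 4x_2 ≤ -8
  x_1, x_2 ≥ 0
C2 requires 4x_1 + 4x_2 ≤ 3, while C3 (-4x_1 - 4x_2 ≤ -8) is equivalent to 4x_1 + 4x_2 ≥ 8. Together they would need 8 ≤ 4x_1 + 4x_2 ≤ 3, which is impossible since 8 > 3. No point satisfies all constraints.

Infeasible — the constraint set is empty.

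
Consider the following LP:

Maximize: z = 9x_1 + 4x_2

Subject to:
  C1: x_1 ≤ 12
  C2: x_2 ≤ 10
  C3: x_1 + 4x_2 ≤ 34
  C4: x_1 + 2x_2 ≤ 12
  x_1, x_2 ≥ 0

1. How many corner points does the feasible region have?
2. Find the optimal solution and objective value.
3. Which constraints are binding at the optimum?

1. 3
2. x_1 = 12, x_2 = 0, z = 108
3. C1, C4, x_2 ≥ 0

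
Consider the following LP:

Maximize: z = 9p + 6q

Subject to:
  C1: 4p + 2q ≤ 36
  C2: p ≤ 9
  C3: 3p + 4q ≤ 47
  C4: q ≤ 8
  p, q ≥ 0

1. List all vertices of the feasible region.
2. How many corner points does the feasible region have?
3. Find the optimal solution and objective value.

1. (0, 0), (9, 0), (5, 8), (0, 8)
2. 4
3. p = 5, q = 8, z = 93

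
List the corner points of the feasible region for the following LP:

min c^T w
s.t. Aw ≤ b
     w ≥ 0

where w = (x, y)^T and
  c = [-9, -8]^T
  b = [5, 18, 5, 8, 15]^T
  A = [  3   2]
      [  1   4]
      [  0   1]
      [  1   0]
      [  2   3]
Each vertex is the intersection of two constraint boundaries that also satisfies all remaining constraints:
  x = 0 and y = 0 → (0, 0)
  3x + 2y = 5 and y = 0 → (1.667, 0)
  3x + 2y = 5 and x = 0 → (0, 2.5)

Vertices: (0, 0), (1.667, 0), (0, 2.5)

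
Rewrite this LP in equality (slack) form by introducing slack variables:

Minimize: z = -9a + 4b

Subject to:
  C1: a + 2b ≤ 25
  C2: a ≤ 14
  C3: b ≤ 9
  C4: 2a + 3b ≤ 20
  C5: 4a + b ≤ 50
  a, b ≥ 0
min z = -9a + 4b

s.t.
  a + 2b + s1 = 25
  a + s2 = 14
  b + s3 = 9
  2a + 3b + s4 = 20
  4a + b + s5 = 50
  a, b, s1, s2, s3, s4, s5 ≥ 0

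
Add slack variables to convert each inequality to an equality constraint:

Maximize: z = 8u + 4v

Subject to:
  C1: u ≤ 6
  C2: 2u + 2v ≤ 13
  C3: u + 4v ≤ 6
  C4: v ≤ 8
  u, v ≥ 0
max z = 8u + 4v

s.t.
  u + s1 = 6
  2u + 2v + s2 = 13
  u + 4v + s3 = 6
  v + s4 = 8
  u, v, s1, s2, s3, s4 ≥ 0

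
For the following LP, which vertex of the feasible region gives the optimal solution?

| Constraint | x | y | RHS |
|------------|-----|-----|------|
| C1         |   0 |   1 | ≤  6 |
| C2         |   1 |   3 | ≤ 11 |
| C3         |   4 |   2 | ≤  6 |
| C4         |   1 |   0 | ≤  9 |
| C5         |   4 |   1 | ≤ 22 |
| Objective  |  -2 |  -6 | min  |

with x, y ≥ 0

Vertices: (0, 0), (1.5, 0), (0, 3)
(0, 3) with z = -18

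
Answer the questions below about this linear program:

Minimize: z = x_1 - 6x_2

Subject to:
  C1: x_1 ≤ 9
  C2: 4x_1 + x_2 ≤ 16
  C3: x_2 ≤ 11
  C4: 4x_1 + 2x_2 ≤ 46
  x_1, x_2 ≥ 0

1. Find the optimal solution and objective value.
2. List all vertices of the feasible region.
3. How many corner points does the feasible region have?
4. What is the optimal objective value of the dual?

1. x_1 = 0, x_2 = 11, z = -66
2. (0, 0), (4, 0), (1.25, 11), (0, 11)
3. 4
4. -66 (by strong duality, equal to the primal optimum)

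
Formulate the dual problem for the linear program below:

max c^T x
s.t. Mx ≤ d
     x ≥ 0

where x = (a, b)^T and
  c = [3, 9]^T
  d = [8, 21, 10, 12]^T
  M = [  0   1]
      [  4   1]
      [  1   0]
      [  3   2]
Minimize: z = 8y1 + 21y2 + 10y3 + 12y4

Subject to:
  C1: -4y2 - y3 - 3y4 ≤ -3
  C2: -y1 - y2 - 2y4 ≤ -9
  y1, y2, y3, y4 ≥ 0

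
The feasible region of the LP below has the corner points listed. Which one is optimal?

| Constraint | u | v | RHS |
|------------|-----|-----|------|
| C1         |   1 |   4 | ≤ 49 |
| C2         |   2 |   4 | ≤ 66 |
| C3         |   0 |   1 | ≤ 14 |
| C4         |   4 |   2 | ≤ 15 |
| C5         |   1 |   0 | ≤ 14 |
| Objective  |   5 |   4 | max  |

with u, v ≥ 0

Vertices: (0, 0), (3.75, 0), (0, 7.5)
Evaluating z = 5u + 4v at each vertex:
  (0, 0): z = 0
  (3.75, 0): z = 18.75
  (0, 7.5): z = 30

The largest value is z = 30, attained at (0, 7.5).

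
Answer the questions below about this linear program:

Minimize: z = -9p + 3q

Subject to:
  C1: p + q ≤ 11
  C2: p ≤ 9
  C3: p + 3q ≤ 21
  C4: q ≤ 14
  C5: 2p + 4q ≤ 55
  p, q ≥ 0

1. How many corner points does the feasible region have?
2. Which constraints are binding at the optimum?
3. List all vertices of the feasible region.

1. 5
2. C2, q ≥ 0
3. (0, 0), (9, 0), (9, 2), (6, 5), (0, 7)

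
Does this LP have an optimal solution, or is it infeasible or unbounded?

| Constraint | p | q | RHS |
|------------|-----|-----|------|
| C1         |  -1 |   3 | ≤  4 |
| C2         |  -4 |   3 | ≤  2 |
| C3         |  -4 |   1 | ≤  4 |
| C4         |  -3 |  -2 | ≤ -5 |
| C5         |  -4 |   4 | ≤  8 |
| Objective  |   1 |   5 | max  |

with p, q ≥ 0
Feasible point: (1, 1) satisfies every constraint, so the LP is feasible.
Direction d = (1, 0): for each constraint row a, a·d ≤ 0 —
  (-1)(1) + (3)(0) = -1 ≤ 0
  (-4)(1) + (3)(0) = -4 ≤ 0
  (-4)(1) + (1)(0) = -4 ≤ 0
  (-3)(1) + (-2)(0) = -3 ≤ 0
  (-4)(1) + (4)(0) = -4 ≤ 0
and d ≥ 0, so (1, 1) + t·d stays feasible for every t ≥ 0. Along this ray z = p + 5q changes by 1 per unit t, so z → +∞.

Unbounded: there is a feasible ray along which z → +∞.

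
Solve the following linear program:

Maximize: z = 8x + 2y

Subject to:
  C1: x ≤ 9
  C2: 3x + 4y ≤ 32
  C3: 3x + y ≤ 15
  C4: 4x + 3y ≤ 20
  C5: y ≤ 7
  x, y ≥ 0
Each vertex is the intersection of two constraint boundaries that also satisfies all remaining constraints:
  x = 0 and y = 0 → (0, 0)
  3x + y = 15 and 4x + 3y = 20 → (5, 0)
  4x + 3y = 20 and x = 0 → (0, 6.667)

Evaluating z = 8x + 2y at each vertex:
  (0, 0): z = 0
  (5, 0): z = 40
  (0, 6.667): z = 13.33

The maximum is at (5, 0) with z = 40.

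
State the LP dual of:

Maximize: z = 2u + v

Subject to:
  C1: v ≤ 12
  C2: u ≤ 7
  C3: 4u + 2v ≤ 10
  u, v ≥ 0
Minimize: z = 12y1 + 7y2 + 10y3

Subject to:
  C1: -y2 - 4y3 ≤ -2
  C2: -y1 - 2y3 ≤ -1
  y1, y2, y3 ≥ 0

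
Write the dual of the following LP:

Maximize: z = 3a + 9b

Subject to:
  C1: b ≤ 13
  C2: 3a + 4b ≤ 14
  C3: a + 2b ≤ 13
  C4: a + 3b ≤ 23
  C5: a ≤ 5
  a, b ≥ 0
Minimize: z = 13y1 + 14y2 + 13y3 + 23y4 + 5y5

Subject to:
  C1: -3y2 - y3 - y4 - y5 ≤ -3
  C2: -y1 - 4y2 - 2y3 - 3y4 ≤ -9
  y1, y2, y3, y4, y5 ≥ 0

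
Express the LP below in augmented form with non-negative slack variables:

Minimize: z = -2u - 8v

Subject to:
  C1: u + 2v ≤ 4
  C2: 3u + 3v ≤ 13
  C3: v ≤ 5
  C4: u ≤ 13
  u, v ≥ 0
min z = -2u - 8v

s.t.
  u + 2v + s1 = 4
  3u + 3v + s2 = 13
  v + s3 = 5
  u + s4 = 13
  u, v, s1, s2, s3, s4 ≥ 0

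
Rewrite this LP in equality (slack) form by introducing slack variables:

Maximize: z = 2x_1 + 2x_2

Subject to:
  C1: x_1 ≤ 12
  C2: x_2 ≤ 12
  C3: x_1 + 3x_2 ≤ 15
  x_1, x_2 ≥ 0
max z = 2x_1 + 2x_2

s.t.
  x_1 + s1 = 12
  x_2 + s2 = 12
  x_1 + 3x_2 + s3 = 15
  x_1, x_2, s1, s2, s3 ≥ 0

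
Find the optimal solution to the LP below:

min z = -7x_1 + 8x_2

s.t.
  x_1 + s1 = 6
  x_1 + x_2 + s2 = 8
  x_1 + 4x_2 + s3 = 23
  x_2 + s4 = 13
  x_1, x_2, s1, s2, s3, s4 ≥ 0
x_1 = 6, x_2 = 0, z = -42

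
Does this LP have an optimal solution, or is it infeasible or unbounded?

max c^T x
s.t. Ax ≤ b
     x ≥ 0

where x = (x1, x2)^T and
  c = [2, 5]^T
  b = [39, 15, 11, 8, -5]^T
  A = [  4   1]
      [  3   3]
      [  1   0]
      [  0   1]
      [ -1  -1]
The point (0, 5) satisfies every constraint, so the LP is feasible; the constraints give x1 ≤ 11 and x2 ≤ 8, which with x1, x2 ≥ 0 keep the feasible region inside a bounded box. A feasible, bounded LP attains a finite optimum at a vertex.

Bounded optimum: z* = 25 at (0, 5).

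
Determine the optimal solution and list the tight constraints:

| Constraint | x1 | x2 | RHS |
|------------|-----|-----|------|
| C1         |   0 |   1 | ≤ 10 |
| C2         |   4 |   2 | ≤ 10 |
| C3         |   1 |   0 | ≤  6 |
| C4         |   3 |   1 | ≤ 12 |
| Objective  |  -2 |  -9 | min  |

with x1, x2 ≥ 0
Optimal: x1 = 0, x2 = 5
Binding: C2, x1 ≥ 0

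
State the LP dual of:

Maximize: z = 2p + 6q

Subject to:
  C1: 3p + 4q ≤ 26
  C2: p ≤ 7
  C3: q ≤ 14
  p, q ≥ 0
Minimize: z = 26y1 + 7y2 + 14y3

Subject to:
  C1: -3y1 - y2 ≤ -2
  C2: -4y1 - y3 ≤ -6
  y1, y2, y3 ≥ 0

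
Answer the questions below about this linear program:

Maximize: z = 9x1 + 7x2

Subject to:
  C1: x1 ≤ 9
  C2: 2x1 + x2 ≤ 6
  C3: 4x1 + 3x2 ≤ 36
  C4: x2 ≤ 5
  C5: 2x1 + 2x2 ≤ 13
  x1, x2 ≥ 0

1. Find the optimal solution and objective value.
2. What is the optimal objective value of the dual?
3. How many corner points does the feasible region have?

1. x1 = 0.5, x2 = 5, z = 39.5
2. 39.5 (by strong duality, equal to the primal optimum)
3. 4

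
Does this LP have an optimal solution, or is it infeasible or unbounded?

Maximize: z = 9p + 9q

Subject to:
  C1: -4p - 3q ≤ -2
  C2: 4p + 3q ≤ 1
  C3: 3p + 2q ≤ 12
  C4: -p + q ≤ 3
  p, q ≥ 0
C2 requires 4p + 3q ≤ 1, while C1 (-4p - 3q ≤ -2) is equivalent to 4p + 3q ≥ 2. Together they would need 2 ≤ 4p + 3q ≤ 1, which is impossible since 2 > 1. No point satisfies all constraints.

Infeasible: no point satisfies all constraints simultaneously.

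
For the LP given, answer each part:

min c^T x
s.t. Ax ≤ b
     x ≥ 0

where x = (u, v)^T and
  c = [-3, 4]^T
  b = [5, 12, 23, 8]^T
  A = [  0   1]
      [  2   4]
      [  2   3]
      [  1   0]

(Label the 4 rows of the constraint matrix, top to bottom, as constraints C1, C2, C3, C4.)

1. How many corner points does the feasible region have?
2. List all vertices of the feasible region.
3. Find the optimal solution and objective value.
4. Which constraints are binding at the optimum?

1. 3
2. (0, 0), (6, 0), (0, 3)
3. u = 6, v = 0, z = -18
4. C2, v ≥ 0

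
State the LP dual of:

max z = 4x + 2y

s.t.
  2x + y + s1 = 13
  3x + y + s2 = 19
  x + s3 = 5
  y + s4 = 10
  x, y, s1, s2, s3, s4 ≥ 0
Minimize: z = 13y1 + 19y2 + 5y3 + 10y4

Subject to:
  C1: -2y1 - 3y2 - y3 ≤ -4
  C2: -y1 - y2 - y4 ≤ -2
  y1, y2, y3, y4 ≥ 0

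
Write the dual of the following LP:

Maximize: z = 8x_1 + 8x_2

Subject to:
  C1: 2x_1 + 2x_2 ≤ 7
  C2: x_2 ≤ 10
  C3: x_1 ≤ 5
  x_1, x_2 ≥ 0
Minimize: z = 7y1 + 10y2 + 5y3

Subject to:
  C1: -2y1 - y3 ≤ -8
  C2: -2y1 - y2 ≤ -8
  y1, y2, y3 ≥ 0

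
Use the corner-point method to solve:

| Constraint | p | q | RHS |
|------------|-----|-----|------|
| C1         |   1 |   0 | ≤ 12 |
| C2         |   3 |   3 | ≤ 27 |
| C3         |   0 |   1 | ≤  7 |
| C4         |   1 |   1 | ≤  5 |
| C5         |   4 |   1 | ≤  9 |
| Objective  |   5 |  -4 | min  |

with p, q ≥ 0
Each vertex is the intersection of two constraint boundaries that also satisfies all remaining constraints:
  p = 0 and q = 0 → (0, 0)
  4p + q = 9 and q = 0 → (2.25, 0)
  p + q = 5 and 4p + q = 9 → (1.333, 3.667)
  p + q = 5 and p = 0 → (0, 5)

Evaluating z = 5p - 4q at each vertex:
  (0, 0): z = 0
  (2.25, 0): z = 11.25
  (1.333, 3.667): z = -8
  (0, 5): z = -20

The minimum is at (0, 5) with z = -20.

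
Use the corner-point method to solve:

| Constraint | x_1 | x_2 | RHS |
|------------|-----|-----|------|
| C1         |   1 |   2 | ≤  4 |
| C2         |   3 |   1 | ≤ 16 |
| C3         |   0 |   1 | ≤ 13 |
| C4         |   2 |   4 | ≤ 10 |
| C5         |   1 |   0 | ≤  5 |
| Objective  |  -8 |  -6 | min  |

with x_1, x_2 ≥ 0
x_1 = 4, x_2 = 0, z = -32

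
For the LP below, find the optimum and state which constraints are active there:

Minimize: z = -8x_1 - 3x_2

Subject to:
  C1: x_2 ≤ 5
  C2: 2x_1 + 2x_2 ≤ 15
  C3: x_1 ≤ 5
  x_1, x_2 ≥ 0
Optimal: x_1 = 5, x_2 = 2.5
Slack at optimum:
  C1: slack = 2.5
  C2: slack = 0 (binding)
  C3: slack = 0 (binding)
  x_1 ≥ 0: x_1 = 5
  x_2 ≥ 0: x_2 = 2.5
Binding constraints: C2, C3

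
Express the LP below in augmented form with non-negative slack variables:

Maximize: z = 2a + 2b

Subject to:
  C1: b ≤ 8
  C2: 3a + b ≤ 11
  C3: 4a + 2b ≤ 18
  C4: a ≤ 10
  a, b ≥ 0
max z = 2a + 2b

s.t.
  b + s1 = 8
  3a + b + s2 = 11
  4a + 2b + s3 = 18
  a + s4 = 10
  a, b, s1, s2, s3, s4 ≥ 0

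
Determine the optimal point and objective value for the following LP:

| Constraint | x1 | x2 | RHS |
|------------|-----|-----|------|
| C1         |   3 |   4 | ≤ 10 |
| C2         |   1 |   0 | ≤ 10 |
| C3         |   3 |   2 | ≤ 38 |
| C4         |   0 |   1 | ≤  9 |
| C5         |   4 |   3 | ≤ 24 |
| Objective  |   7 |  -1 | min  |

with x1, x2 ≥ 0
Each vertex is the intersection of two constraint boundaries that also satisfies all remaining constraints:
  x1 = 0 and x2 = 0 → (0, 0)
  3x1 + 4x2 = 10 and x2 = 0 → (3.333, 0)
  3x1 + 4x2 = 10 and x1 = 0 → (0, 2.5)

Evaluating z = 7x1 - x2 at each vertex:
  (0, 0): z = 0
  (3.333, 0): z = 23.33
  (0, 2.5): z = -2.5

The minimum is at (0, 2.5) with z = -2.5.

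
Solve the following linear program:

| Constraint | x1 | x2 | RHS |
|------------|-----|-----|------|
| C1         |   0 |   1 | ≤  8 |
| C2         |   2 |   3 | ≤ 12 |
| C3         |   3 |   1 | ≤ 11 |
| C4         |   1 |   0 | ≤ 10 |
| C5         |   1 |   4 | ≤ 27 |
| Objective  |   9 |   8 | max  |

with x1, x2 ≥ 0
x1 = 3, x2 = 2, z = 43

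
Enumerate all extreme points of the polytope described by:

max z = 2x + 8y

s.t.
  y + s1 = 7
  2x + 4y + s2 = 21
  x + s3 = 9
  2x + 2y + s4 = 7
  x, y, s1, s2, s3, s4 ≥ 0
Each vertex is the intersection of two constraint boundaries that also satisfies all remaining constraints:
  x = 0 and y = 0 → (0, 0)
  2x + 2y = 7 and y = 0 → (3.5, 0)
  2x + 2y = 7 and x = 0 → (0, 3.5)

Vertices: (0, 0), (3.5, 0), (0, 3.5)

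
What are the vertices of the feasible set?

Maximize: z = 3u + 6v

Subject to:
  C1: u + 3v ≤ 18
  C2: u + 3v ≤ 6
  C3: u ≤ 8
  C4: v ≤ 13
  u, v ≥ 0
Each vertex is the intersection of two constraint boundaries that also satisfies all remaining constraints:
  u = 0 and v = 0 → (0, 0)
  u + 3v = 6 and v = 0 → (6, 0)
  u + 3v = 6 and u = 0 → (0, 2)

Vertices: (0, 0), (6, 0), (0, 2)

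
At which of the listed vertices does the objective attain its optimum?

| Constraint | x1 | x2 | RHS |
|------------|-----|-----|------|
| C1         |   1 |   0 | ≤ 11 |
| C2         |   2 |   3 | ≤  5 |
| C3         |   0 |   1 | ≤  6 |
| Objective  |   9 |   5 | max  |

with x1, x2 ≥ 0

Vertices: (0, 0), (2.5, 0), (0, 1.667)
Evaluating z = 9x1 + 5x2 at each vertex:
  (0, 0): z = 0
  (2.5, 0): z = 22.5
  (0, 1.667): z = 8.333

The largest value is z = 22.5, attained at (2.5, 0).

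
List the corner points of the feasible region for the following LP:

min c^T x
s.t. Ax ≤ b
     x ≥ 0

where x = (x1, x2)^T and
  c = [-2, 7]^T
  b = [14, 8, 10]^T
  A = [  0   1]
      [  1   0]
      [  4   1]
Each vertex is the intersection of two constraint boundaries that also satisfies all remaining constraints:
  x1 = 0 and x2 = 0 → (0, 0)
  4x1 + x2 = 10 and x2 = 0 → (2.5, 0)
  4x1 + x2 = 10 and x1 = 0 → (0, 10)

Vertices: (0, 0), (2.5, 0), (0, 10)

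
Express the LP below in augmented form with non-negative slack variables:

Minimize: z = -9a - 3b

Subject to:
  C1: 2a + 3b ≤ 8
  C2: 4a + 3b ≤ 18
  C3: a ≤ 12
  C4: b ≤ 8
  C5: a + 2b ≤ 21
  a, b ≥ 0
min z = -9a - 3b

s.t.
  2a + 3b + s1 = 8
  4a + 3b + s2 = 18
  a + s3 = 12
  b + s4 = 8
  a + 2b + s5 = 21
  a, b, s1, s2, s3, s4, s5 ≥ 0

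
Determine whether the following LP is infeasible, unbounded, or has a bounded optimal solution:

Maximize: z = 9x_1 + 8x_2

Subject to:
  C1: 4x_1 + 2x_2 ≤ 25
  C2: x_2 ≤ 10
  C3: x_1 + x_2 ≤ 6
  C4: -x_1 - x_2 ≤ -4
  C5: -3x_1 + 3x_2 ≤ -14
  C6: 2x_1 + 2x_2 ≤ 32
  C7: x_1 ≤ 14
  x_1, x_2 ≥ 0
The point (6, 0) satisfies every constraint, so the LP is feasible; the constraints give x_1 ≤ 14 and x_2 ≤ 10, which with x_1, x_2 ≥ 0 keep the feasible region inside a bounded box. A feasible, bounded LP attains a finite optimum at a vertex.

Evaluating z = 9x_1 + 8x_2 at each vertex:
  (4.667, 0): z = 42
  (6, 0): z = 54
  (5.333, 0.6667): z = 53.33

The LP has an optimal solution: (6, 0) with z = 54.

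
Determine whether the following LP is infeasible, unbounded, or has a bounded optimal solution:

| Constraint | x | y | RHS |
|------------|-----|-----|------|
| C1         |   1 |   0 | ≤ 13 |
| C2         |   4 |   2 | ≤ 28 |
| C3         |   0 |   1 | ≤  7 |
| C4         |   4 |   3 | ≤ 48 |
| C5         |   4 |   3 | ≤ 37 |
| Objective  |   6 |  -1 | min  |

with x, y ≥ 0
The point (0, 7) satisfies every constraint, so the LP is feasible; the constraints give x ≤ 13 and y ≤ 7, which with x, y ≥ 0 keep the feasible region inside a bounded box. A feasible, bounded LP attains a finite optimum at a vertex.

Evaluating z = 6x - y at each vertex:
  (0, 0): z = 0
  (7, 0): z = 42
  (3.5, 7): z = 14
  (0, 7): z = -7

Feasible with finite optimum z* = -7 at (0, 7).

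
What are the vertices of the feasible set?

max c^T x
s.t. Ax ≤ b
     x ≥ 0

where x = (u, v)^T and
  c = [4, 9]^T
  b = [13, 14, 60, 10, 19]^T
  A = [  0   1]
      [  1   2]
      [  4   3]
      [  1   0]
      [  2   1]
Each vertex is the intersection of two constraint boundaries that also satisfies all remaining constraints:
  u = 0 and v = 0 → (0, 0)
  2u + v = 19 and v = 0 → (9.5, 0)
  u + 2v = 14 and 2u + v = 19 → (8, 3)
  u + 2v = 14 and u = 0 → (0, 7)

Vertices: (0, 0), (9.5, 0), (8, 3), (0, 7)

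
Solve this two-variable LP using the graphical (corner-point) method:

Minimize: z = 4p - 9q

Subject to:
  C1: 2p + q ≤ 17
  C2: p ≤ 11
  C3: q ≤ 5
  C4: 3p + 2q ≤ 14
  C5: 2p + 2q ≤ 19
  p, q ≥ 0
p = 0, q = 5, z = -45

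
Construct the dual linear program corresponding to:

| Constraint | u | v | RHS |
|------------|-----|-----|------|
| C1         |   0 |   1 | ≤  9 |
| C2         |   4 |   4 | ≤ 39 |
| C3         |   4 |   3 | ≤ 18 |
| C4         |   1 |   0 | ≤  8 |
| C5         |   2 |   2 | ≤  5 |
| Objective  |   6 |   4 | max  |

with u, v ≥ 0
Minimize: z = 9y1 + 39y2 + 18y3 + 8y4 + 5y5

Subject to:
  C1: -4y2 - 4y3 - y4 - 2y5 ≤ -6
  C2: -y1 - 4y2 - 3y3 - 2y5 ≤ -4
  y1, y2, y3, y4, y5 ≥ 0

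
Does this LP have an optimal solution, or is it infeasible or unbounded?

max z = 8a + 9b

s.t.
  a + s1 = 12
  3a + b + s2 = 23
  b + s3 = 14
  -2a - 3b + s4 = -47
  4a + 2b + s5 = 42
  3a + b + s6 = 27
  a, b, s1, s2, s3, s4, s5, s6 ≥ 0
The point (3, 14) satisfies every constraint, so the LP is feasible; the constraints give a ≤ 12 and b ≤ 14, which with a, b ≥ 0 keep the feasible region inside a bounded box. A feasible, bounded LP attains a finite optimum at a vertex.

Feasible with finite optimum z* = 150 at (3, 14).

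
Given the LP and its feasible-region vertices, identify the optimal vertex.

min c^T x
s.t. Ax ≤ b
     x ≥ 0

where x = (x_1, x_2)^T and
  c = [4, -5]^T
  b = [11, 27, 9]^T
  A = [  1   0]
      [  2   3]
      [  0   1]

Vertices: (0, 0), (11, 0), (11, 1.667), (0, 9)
Evaluating z = 4x_1 - 5x_2 at each vertex:
  (0, 0): z = 0
  (11, 0): z = 44
  (11, 1.667): z = 35.67
  (0, 9): z = -45

The smallest value is z = -45, attained at (0, 9).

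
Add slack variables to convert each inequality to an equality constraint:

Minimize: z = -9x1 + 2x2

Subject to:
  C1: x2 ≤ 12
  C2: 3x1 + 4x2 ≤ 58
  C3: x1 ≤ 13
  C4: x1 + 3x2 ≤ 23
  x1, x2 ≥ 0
min z = -9x1 + 2x2

s.t.
  x2 + s1 = 12
  3x1 + 4x2 + s2 = 58
  x1 + s3 = 13
  x1 + 3x2 + s4 = 23
  x1, x2, s1, s2, s3, s4 ≥ 0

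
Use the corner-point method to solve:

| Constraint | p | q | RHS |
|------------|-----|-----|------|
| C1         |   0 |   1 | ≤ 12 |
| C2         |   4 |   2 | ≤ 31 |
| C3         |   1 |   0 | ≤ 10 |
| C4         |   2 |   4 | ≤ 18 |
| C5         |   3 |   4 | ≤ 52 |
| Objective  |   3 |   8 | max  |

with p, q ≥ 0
Each vertex is the intersection of two constraint boundaries that also satisfies all remaining constraints:
  p = 0 and q = 0 → (0, 0)
  4p + 2q = 31 and q = 0 → (7.75, 0)
  4p + 2q = 31 and 2p + 4q = 18 → (7.333, 0.8333)
  2p + 4q = 18 and p = 0 → (0, 4.5)

Evaluating z = 3p + 8q at each vertex:
  (0, 0): z = 0
  (7.75, 0): z = 23.25
  (7.333, 0.8333): z = 28.67
  (0, 4.5): z = 36

The maximum is at (0, 4.5) with z = 36.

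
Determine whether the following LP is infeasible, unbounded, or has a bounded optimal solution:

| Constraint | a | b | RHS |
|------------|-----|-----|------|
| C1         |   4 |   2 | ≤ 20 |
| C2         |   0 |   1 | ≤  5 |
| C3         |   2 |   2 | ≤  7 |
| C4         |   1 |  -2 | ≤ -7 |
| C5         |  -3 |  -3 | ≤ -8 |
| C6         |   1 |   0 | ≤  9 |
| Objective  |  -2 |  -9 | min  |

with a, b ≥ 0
The point (0, 3.5) satisfies every constraint, so the LP is feasible; the constraints give a ≤ 9 and b ≤ 5, which with a, b ≥ 0 keep the feasible region inside a bounded box. A feasible, bounded LP attains a finite optimum at a vertex.

Bounded optimum: z* = -31.5 at (0, 3.5).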